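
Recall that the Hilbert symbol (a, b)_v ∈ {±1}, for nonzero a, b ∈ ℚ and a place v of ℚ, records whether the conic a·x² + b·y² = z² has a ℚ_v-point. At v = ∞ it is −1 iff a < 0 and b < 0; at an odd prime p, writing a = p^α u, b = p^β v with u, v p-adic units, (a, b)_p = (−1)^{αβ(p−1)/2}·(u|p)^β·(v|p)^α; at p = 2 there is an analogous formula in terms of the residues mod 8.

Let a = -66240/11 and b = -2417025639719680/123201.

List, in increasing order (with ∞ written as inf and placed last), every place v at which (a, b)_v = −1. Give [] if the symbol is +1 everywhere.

Mod squares: a ≡ -1265, b ≡ -408595. Check v ∈ {∞, 2, 3, 5, 11, 13, 17, 19, 23}.
v=5: a=5^1·(≡2), b=5^1·(≡4) mod 5; (2|5)=-1, (4|5)=+1; (−1)^{1·1·2}·(-1)^1·(+1)^1 = -1.
v=23: a=23^1·(≡10), b=23^3·(≡20) mod 23; (10|23)=-1, (20|23)=-1; (−1)^{1·3·11}·(-1)^3·(-1)^1 = -1.
v=11: a=11^-1·(≡2), b=11^3·(≡10) mod 11; (2|11)=-1, (10|11)=-1; (−1)^{-1·3·5}·(-1)^3·(-1)^-1 = -1.
v=19: a=19^0·(≡15), b=19^3·(≡12) mod 19; (15|19)=-1, (12|19)=-1; (−1)^{0·3·9}·(-1)^3·(-1)^0 = -1.
v=17: a=17^0·(≡7), b=17^1·(≡7) mod 17; (7|17)=-1, (7|17)=-1; (−1)^{0·1·8}·(-1)^1·(-1)^0 = -1.
v=∞: -1265 < 0 and -408595 < 0  ⇒  (a,b)_∞ = -1.
v=2: v_2(a)=6, v_2(b)=8; units ≡ 7, 5 (mod 8); ε·ε+αω+βω = 1·0+6·1+8·0 ≡ 0  ⇒  (a,b)_2 = +1.
v=3: a=3^2·(≡1), b=3^-6·(≡2) mod 3; (1|3)=+1, (2|3)=-1; (−1)^{2·-6·1}·(+1)^-6·(-1)^2 = +1.
v=13: a=13^0·(≡9), b=13^-2·(≡11) mod 13; (9|13)=+1, (11|13)=-1; (−1)^{0·-2·6}·(+1)^-2·(-1)^0 = +1.
|Ram(-1265, -408595)| = 6, even; anisotropic at {5, 11, 17, 19, 23, ∞}.

[5, 11, 17, 19, 23, inf]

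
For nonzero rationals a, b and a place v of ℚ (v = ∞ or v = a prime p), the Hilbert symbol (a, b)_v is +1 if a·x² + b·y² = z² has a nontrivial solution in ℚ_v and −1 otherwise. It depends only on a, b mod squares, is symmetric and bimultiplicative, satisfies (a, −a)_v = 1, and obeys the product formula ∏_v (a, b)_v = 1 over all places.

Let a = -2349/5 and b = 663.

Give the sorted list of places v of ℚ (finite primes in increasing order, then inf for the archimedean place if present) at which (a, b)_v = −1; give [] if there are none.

[2, 3, 5, 13]

(a, b) ≡ (-145, 663) mod (ℚ^×)²; places V = {2, 3, 5, 13, 17, 29, ∞}.
(a,b)_∞: sgn(-145)=−, sgn(663)=+, so +1.
(a,b)_5: α=-1, u≡1; β=0, v≡3 (mod 5); (1|5)=+1, (3|5)=-1; sign (−1)^0·+1^0·-1^-1 = -1.
(a,b)_17: α=0, u≡13; β=1, v≡5 (mod 17); (13|17)=+1, (5|17)=-1; sign (−1)^0·+1^1·-1^0 = +1.
(a,b)_3: α=4, u≡2; β=1, v≡2 (mod 3); (2|3)=-1, (2|3)=-1; sign (−1)^0·-1^1·-1^4 = -1.
(a,b)_29: α=1, u≡7; β=0, v≡25 (mod 29); (7|29)=+1, (25|29)=+1; sign (−1)^0·+1^0·+1^1 = +1.
(a,b)_13: α=0, u≡6; β=1, v≡12 (mod 13); (6|13)=-1, (12|13)=+1; sign (−1)^0·-1^1·+1^0 = -1.
(a,b)_2: α=0, β=0; u≡7, v≡7 (mod 8); ε(u)ε(v)=1·1, αω(v)=0·0, βω(u)=0·0; sum ≡ 1  ⇒  -1.
Ram(-145, 663) = {2, 3, 5, 13}; no ℚ_2-point on the conic.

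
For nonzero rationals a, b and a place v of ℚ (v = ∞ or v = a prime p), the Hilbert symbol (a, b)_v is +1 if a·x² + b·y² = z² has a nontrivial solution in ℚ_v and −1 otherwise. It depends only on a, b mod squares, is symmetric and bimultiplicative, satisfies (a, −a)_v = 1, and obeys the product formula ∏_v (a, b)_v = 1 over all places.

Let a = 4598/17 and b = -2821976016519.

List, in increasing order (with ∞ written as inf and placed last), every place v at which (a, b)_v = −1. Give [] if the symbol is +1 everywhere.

[19, 29]

Mod squares: a ≡ 646, b ≡ -1479. Check v ∈ {∞, 2, 3, 11, 17, 19, 29}.
v=17: a=17^-1·(≡8), b=17^1·(≡8) mod 17; (8|17)=+1, (8|17)=+1; (−1)^{-1·1·8}·(+1)^1·(+1)^-1 = +1.
v=11: a=11^2·(≡10), b=11^4·(≡2) mod 11; (10|11)=-1, (2|11)=-1; (−1)^{2·4·5}·(-1)^4·(-1)^2 = +1.
v=∞: 646 > 0 and -1479 < 0  ⇒  (a,b)_∞ = +1.
v=2: v_2(a)=1, v_2(b)=0; units ≡ 3, 1 (mod 8); ε·ε+αω+βω = 1·0+1·0+0·1 ≡ 0  ⇒  (a,b)_2 = +1.
v=3: a=3^0·(≡1), b=3^1·(≡2) mod 3; (1|3)=+1, (2|3)=-1; (−1)^{0·1·1}·(+1)^1·(-1)^0 = +1.
v=29: a=29^0·(≡18), b=29^1·(≡24) mod 29; (18|29)=-1, (24|29)=+1; (−1)^{0·1·14}·(-1)^1·(+1)^0 = -1.
v=19: a=19^1·(≡12), b=19^4·(≡14) mod 19; (12|19)=-1, (14|19)=-1; (−1)^{1·4·9}·(-1)^4·(-1)^1 = -1.
Ram(646, -1479) = {19, 29}; no ℚ_19-point on the conic.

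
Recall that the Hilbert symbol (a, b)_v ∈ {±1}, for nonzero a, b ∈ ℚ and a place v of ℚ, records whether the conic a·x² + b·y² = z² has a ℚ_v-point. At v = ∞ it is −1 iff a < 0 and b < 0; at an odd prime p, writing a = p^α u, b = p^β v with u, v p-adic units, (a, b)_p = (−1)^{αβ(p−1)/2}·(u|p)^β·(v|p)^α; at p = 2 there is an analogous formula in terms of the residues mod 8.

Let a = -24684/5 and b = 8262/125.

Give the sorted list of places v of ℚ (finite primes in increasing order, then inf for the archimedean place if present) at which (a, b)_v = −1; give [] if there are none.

[3, 5]

Mod squares: a ≡ -255, b ≡ 510. Check v ∈ {∞, 2, 3, 5, 11, 17}.
v=11: a=11^2·(≡1), b=11^0·(≡3) mod 11; (1|11)=+1, (3|11)=+1; (−1)^{2·0·5}·(+1)^0·(+1)^2 = +1.
v=∞: -255 < 0 and 510 > 0  ⇒  (a,b)_∞ = +1.
v=3: a=3^1·(≡2), b=3^5·(≡2) mod 3; (2|3)=-1, (2|3)=-1; (−1)^{1·5·1}·(-1)^5·(-1)^1 = -1.
v=17: a=17^1·(≡2), b=17^1·(≡13) mod 17; (2|17)=+1, (13|17)=+1; (−1)^{1·1·8}·(+1)^1·(+1)^1 = +1.
v=2: v_2(a)=2, v_2(b)=1; units ≡ 1, 7 (mod 8); ε·ε+αω+βω = 0·1+2·0+1·0 ≡ 0  ⇒  (a,b)_2 = +1.
v=5: a=5^-1·(≡1), b=5^-3·(≡2) mod 5; (1|5)=+1, (2|5)=-1; (−1)^{-1·-3·2}·(+1)^-3·(-1)^-1 = -1.
Ram(-255, 510) = {3, 5}; no ℚ_3-point on the conic.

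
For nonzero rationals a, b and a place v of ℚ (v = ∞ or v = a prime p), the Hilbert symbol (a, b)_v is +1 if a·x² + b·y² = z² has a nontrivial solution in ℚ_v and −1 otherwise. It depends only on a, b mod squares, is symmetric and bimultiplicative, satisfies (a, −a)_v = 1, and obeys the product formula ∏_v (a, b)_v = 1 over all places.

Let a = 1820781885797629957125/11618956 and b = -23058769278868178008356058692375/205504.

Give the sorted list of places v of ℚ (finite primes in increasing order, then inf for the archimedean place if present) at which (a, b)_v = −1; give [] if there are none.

(a, b) ≡ (5675015, -24605) mod (ℚ^×)²; places V = {2, 3, 5, 7, 11, 13, 17, 19, 23, 29, 31, 37, 41, 47, ∞}.
(a,b)_19: α=-1, u≡4; β=-1, v≡6 (mod 19); (4|19)=+1, (6|19)=+1; sign (−1)^1·+1^-1·+1^-1 = -1.
(a,b)_31: α=1, u≡8; β=4, v≡1 (mod 31); (8|31)=+1, (1|31)=+1; sign (−1)^0·+1^4·+1^1 = +1.
(a,b)_47: α=1, u≡6; β=2, v≡44 (mod 47); (6|47)=+1, (44|47)=-1; sign (−1)^0·+1^2·-1^1 = -1.
(a,b)_37: α=2, u≡15; β=5, v≡28 (mod 37); (15|37)=-1, (28|37)=+1; sign (−1)^0·-1^5·+1^2 = -1.
(a,b)_29: α=2, u≡28; β=2, v≡9 (mod 29); (28|29)=+1, (9|29)=+1; sign (−1)^0·+1^2·+1^2 = +1.
(a,b)_41: α=1, u≡2; β=2, v≡31 (mod 41); (2|41)=+1, (31|41)=+1; sign (−1)^0·+1^2·+1^1 = +1.
(a,b)_11: α=2, u≡1; β=4, v≡6 (mod 11); (1|11)=+1, (6|11)=-1; sign (−1)^0·+1^4·-1^2 = +1.
(a,b)_2: α=-2, β=-6; u≡7, v≡3 (mod 8); ε(u)ε(v)=1·1, αω(v)=-2·1, βω(u)=-6·0; sum ≡ 1  ⇒  -1.
(a,b)_17: α=-2, u≡7; β=0, v≡11 (mod 17); (7|17)=-1, (11|17)=-1; sign (−1)^0·-1^0·-1^-2 = +1.
(a,b)_5: α=3, u≡2; β=3, v≡4 (mod 5); (2|5)=-1, (4|5)=+1; sign (−1)^0·-1^3·+1^3 = -1.
(a,b)_∞: sgn(5675015)=+, sgn(-24605)=−, so +1.
(a,b)_7: α=4, u≡6; β=1, v≡3 (mod 7); (6|7)=-1, (3|7)=-1; sign (−1)^0·-1^1·-1^4 = -1.
(a,b)_23: α=-2, u≡13; β=0, v≡19 (mod 23); (13|23)=+1, (19|23)=-1; sign (−1)^0·+1^0·-1^-2 = +1.
(a,b)_13: α=0, u≡6; β=-2, v≡1 (mod 13); (6|13)=-1, (1|13)=+1; sign (−1)^0·-1^-2·+1^0 = +1.
(a,b)_3: α=6, u≡2; β=2, v≡1 (mod 3); (2|3)=-1, (1|3)=+1; sign (−1)^0·-1^2·+1^6 = +1.
(5675015, -24605 / ℚ) ramifies at {2, 5, 7, 19, 37, 47}: a division algebra.

[2, 5, 7, 19, 37, 47]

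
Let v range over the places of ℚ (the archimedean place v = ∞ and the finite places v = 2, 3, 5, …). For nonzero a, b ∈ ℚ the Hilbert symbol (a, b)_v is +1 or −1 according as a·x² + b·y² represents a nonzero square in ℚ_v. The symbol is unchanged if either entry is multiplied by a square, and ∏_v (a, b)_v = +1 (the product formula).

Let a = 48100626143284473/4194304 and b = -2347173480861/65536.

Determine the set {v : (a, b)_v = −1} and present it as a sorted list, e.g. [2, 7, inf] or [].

[11, 23]

(a, b) ≡ (33, -69) mod (ℚ^×)²; places V = {2, 3, 11, 23, ∞}.
(a,b)_2: α=-22, β=-16; u≡1, v≡3 (mod 8); ε(u)ε(v)=0·1, αω(v)=-22·1, βω(u)=-16·0; sum ≡ 0  ⇒  +1.
(a,b)_23: α=4, u≡21; β=3, v≡17 (mod 23); (21|23)=-1, (17|23)=-1; sign (−1)^0·-1^3·-1^4 = -1.
(a,b)_∞: sgn(33)=+, sgn(-69)=−, so +1.
(a,b)_11: α=3, u≡5; β=2, v≡8 (mod 11); (5|11)=+1, (8|11)=-1; sign (−1)^0·+1^2·-1^3 = -1.
(a,b)_3: α=17, u≡2; β=13, v≡1 (mod 3); (2|3)=-1, (1|3)=+1; sign (−1)^1·-1^13·+1^17 = +1.
|Ram(33, -69)| = 2, even; anisotropic at {11, 23}.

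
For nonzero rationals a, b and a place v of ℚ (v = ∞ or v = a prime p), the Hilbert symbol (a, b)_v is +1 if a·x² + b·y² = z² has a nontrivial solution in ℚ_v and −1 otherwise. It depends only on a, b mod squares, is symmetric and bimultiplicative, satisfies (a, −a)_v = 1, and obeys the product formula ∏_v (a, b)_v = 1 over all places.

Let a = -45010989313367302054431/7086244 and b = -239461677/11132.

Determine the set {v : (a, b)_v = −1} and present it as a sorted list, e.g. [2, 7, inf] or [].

(a, b) ≡ (-88711, -8211) mod (ℚ^×)²; places V = {2, 3, 7, 11, 13, 17, 19, 23, 29, ∞}.
(a,b)_∞: sgn(-88711)=−, sgn(-8211)=−, so -1.
(a,b)_11: α=-6, u≡9; β=-2, v≡10 (mod 11); (9|11)=+1, (10|11)=-1; sign (−1)^0·+1^-2·-1^-6 = +1.
(a,b)_7: α=5, u≡4; β=3, v≡3 (mod 7); (4|7)=+1, (3|7)=-1; sign (−1)^1·+1^3·-1^5 = +1.
(a,b)_13: α=0, u≡1; β=2, v≡7 (mod 13); (1|13)=+1, (7|13)=-1; sign (−1)^0·+1^2·-1^0 = +1.
(a,b)_17: α=4, u≡6; β=1, v≡12 (mod 17); (6|17)=-1, (12|17)=-1; sign (−1)^0·-1^1·-1^4 = -1.
(a,b)_2: α=-2, β=-2; u≡1, v≡5 (mod 8); ε(u)ε(v)=0·0, αω(v)=-2·1, βω(u)=-2·0; sum ≡ 0  ⇒  +1.
(a,b)_3: α=14, u≡2; β=5, v≡2 (mod 3); (2|3)=-1, (2|3)=-1; sign (−1)^0·-1^5·-1^14 = -1.
(a,b)_23: α=3, u≡10; β=-1, v≡17 (mod 23); (10|23)=-1, (17|23)=-1; sign (−1)^1·-1^-1·-1^3 = -1.
(a,b)_19: α=1, u≡11; β=0, v≡11 (mod 19); (11|19)=+1, (11|19)=+1; sign (−1)^0·+1^0·+1^1 = +1.
(a,b)_29: α=1, u≡3; β=0, v≡16 (mod 29); (3|29)=-1, (16|29)=+1; sign (−1)^0·-1^0·+1^1 = +1.
(-88711, -8211 / ℚ) ramifies at {3, 17, 23, ∞}: a division algebra.

[3, 17, 23, inf]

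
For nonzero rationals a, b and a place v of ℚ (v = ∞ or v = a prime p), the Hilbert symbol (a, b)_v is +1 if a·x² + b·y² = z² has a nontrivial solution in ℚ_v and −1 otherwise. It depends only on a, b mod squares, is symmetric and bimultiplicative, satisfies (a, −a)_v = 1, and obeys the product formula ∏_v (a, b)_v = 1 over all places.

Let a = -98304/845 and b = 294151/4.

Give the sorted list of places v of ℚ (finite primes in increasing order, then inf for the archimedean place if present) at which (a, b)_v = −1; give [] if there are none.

(a, b) ≡ (-30, 2431) mod (ℚ^×)²; places V = {2, 3, 5, 11, 13, 17, ∞}.
(a,b)_11: α=0, u≡4; β=3, v≡3 (mod 11); (4|11)=+1, (3|11)=+1; sign (−1)^0·+1^3·+1^0 = +1.
(a,b)_2: α=15, β=-2; u≡1, v≡7 (mod 8); ε(u)ε(v)=0·1, αω(v)=15·0, βω(u)=-2·0; sum ≡ 0  ⇒  +1.
(a,b)_3: α=1, u≡2; β=0, v≡1 (mod 3); (2|3)=-1, (1|3)=+1; sign (−1)^0·-1^0·+1^1 = +1.
(a,b)_∞: sgn(-30)=−, sgn(2431)=+, so +1.
(a,b)_13: α=-2, u≡3; β=1, v≡5 (mod 13); (3|13)=+1, (5|13)=-1; sign (−1)^0·+1^1·-1^-2 = +1.
(a,b)_5: α=-1, u≡4; β=0, v≡4 (mod 5); (4|5)=+1, (4|5)=+1; sign (−1)^0·+1^0·+1^-1 = +1.
(a,b)_17: α=0, u≡2; β=1, v≡12 (mod 17); (2|17)=+1, (12|17)=-1; sign (−1)^0·+1^1·-1^0 = +1.
Every local symbol is +1, so the conic -30·x² + 2431·y² = z² has ℚ_v-points for all v and hence a ℚ-point; (a, b / ℚ) ≅ M_2(ℚ).

[]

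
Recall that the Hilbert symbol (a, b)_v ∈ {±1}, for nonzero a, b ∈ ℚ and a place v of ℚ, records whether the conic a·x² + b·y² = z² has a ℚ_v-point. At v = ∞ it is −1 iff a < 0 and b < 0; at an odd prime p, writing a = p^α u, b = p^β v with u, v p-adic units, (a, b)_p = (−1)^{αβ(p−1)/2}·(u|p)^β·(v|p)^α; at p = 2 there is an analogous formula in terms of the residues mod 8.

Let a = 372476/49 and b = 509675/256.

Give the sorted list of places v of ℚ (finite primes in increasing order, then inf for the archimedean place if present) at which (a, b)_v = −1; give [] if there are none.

[2, 29]

Mod squares: a ≡ 551, b ≡ 20387. Check v ∈ {∞, 2, 5, 7, 13, 19, 29, 37}.
v=7: a=7^-2·(≡6), b=7^0·(≡3) mod 7; (6|7)=-1, (3|7)=-1; (−1)^{-2·0·3}·(-1)^0·(-1)^-2 = +1.
v=29: a=29^1·(≡10), b=29^1·(≡23) mod 29; (10|29)=-1, (23|29)=+1; (−1)^{1·1·14}·(-1)^1·(+1)^1 = -1.
v=5: a=5^0·(≡4), b=5^2·(≡2) mod 5; (4|5)=+1, (2|5)=-1; (−1)^{0·2·2}·(+1)^2·(-1)^0 = +1.
v=19: a=19^1·(≡10), b=19^1·(≡6) mod 19; (10|19)=-1, (6|19)=+1; (−1)^{1·1·9}·(-1)^1·(+1)^1 = +1.
v=13: a=13^2·(≡2), b=13^0·(≡4) mod 13; (2|13)=-1, (4|13)=+1; (−1)^{2·0·6}·(-1)^0·(+1)^2 = +1.
v=2: v_2(a)=2, v_2(b)=-8; units ≡ 7, 3 (mod 8); ε·ε+αω+βω = 1·1+2·1+-8·0 ≡ 1  ⇒  (a,b)_2 = -1.
v=37: a=37^0·(≡9), b=37^1·(≡21) mod 37; (9|37)=+1, (21|37)=+1; (−1)^{0·1·18}·(+1)^1·(+1)^0 = +1.
v=∞: 551 > 0 and 20387 > 0  ⇒  (a,b)_∞ = +1.
Ram(551, 20387) = {2, 29}; no ℚ_2-point on the conic.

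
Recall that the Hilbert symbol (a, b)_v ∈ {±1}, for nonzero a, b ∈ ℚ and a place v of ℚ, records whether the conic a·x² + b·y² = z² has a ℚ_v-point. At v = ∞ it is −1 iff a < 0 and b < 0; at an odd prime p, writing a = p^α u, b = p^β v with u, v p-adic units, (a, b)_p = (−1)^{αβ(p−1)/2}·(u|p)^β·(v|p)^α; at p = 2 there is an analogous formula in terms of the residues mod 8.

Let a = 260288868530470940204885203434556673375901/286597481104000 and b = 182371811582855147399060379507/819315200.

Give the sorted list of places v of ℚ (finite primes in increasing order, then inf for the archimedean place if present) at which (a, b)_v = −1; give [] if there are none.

[2, 19, 31, 41]

(a, b) ≡ (9291010, 2270006) mod (ℚ^×)²; places V = {2, 3, 5, 7, 11, 17, 19, 23, 31, 41, 43, 47, ∞}.
(a,b)_31: α=1, u≡25; β=1, v≡9 (mod 31); (25|31)=+1, (9|31)=+1; sign (−1)^1·+1^1·+1^1 = -1.
(a,b)_47: α=4, u≡34; β=3, v≡11 (mod 47); (34|47)=+1, (11|47)=-1; sign (−1)^0·+1^3·-1^4 = +1.
(a,b)_41: α=1, u≡15; β=1, v≡25 (mod 41); (15|41)=-1, (25|41)=+1; sign (−1)^0·-1^1·+1^1 = -1.
(a,b)_17: α=1, u≡6; β=2, v≡9 (mod 17); (6|17)=-1, (9|17)=+1; sign (−1)^0·-1^2·+1^1 = +1.
(a,b)_∞: sgn(9291010)=+, sgn(2270006)=+, so +1.
(a,b)_7: α=6, u≡1; β=2, v≡2 (mod 7); (1|7)=+1, (2|7)=+1; sign (−1)^0·+1^2·+1^6 = +1.
(a,b)_2: α=-7, β=-9; u≡1, v≡3 (mod 8); ε(u)ε(v)=0·1, αω(v)=-7·1, βω(u)=-9·0; sum ≡ 1  ⇒  -1.
(a,b)_11: α=-2, u≡9; β=-2, v≡6 (mod 11); (9|11)=+1, (6|11)=-1; sign (−1)^0·+1^-2·-1^-2 = +1.
(a,b)_43: α=3, u≡17; β=2, v≡40 (mod 43); (17|43)=+1, (40|43)=+1; sign (−1)^0·+1^2·+1^3 = +1.
(a,b)_3: α=16, u≡1; β=10, v≡2 (mod 3); (1|3)=+1, (2|3)=-1; sign (−1)^0·+1^10·-1^16 = +1.
(a,b)_5: α=-3, u≡3; β=-2, v≡4 (mod 5); (3|5)=-1, (4|5)=+1; sign (−1)^0·-1^-2·+1^-3 = +1.
(a,b)_23: α=-6, u≡7; β=-2, v≡14 (mod 23); (7|23)=-1, (14|23)=-1; sign (−1)^0·-1^-2·-1^-6 = +1.
(a,b)_19: α=10, u≡2; β=7, v≡12 (mod 19); (2|19)=-1, (12|19)=-1; sign (−1)^0·-1^7·-1^10 = -1.
(9291010, 2270006 / ℚ) ramifies at {2, 19, 31, 41}: a division algebra.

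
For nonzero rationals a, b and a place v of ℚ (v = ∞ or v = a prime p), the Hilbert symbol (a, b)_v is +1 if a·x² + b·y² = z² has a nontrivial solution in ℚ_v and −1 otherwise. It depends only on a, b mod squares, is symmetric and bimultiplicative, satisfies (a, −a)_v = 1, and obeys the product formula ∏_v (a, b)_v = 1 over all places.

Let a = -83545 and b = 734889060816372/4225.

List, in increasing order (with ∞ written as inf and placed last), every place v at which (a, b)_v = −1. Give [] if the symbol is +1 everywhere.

[5, 23]

(a, b) ≡ (-1705, 253) mod (ℚ^×)²; places V = {2, 3, 5, 7, 11, 13, 17, 23, 31, ∞}.
(a,b)_7: α=2, u≡3; β=4, v≡2 (mod 7); (3|7)=-1, (2|7)=+1; sign (−1)^0·-1^4·+1^2 = +1.
(a,b)_13: α=0, u≡6; β=-2, v≡6 (mod 13); (6|13)=-1, (6|13)=-1; sign (−1)^0·-1^-2·-1^0 = +1.
(a,b)_31: α=1, u≡2; β=2, v≡1 (mod 31); (2|31)=+1, (1|31)=+1; sign (−1)^0·+1^2·+1^1 = +1.
(a,b)_11: α=1, u≡6; β=3, v≡9 (mod 11); (6|11)=-1, (9|11)=+1; sign (−1)^1·-1^3·+1^1 = +1.
(a,b)_23: α=0, u≡14; β=1, v≡10 (mod 23); (14|23)=-1, (10|23)=-1; sign (−1)^0·-1^1·-1^0 = -1.
(a,b)_2: α=0, β=2; u≡7, v≡5 (mod 8); ε(u)ε(v)=1·0, αω(v)=0·1, βω(u)=2·0; sum ≡ 0  ⇒  +1.
(a,b)_∞: sgn(-1705)=−, sgn(253)=+, so +1.
(a,b)_5: α=1, u≡1; β=-2, v≡3 (mod 5); (1|5)=+1, (3|5)=-1; sign (−1)^0·+1^-2·-1^1 = -1.
(a,b)_3: α=0, u≡2; β=2, v≡1 (mod 3); (2|3)=-1, (1|3)=+1; sign (−1)^0·-1^2·+1^0 = +1.
(a,b)_17: α=0, u≡10; β=2, v≡2 (mod 17); (10|17)=-1, (2|17)=+1; sign (−1)^0·-1^2·+1^0 = +1.
Ram(-1705, 253) = {5, 23}; no ℚ_5-point on the conic.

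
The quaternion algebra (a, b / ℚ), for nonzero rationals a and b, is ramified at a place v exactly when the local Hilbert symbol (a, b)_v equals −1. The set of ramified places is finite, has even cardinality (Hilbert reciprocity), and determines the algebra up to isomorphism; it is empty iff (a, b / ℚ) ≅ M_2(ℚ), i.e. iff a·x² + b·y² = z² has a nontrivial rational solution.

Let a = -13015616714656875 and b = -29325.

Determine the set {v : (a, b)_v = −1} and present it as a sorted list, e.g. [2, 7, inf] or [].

Mod squares: a ≡ -11, b ≡ -1173. Check v ∈ {∞, 2, 3, 5, 11, 17, 23}.
v=17: a=17^4·(≡10), b=17^1·(≡9) mod 17; (10|17)=-1, (9|17)=+1; (−1)^{4·1·8}·(-1)^1·(+1)^4 = -1.
v=∞: -11 < 0 and -1173 < 0  ⇒  (a,b)_∞ = -1.
v=11: a=11^1·(≡6), b=11^0·(≡1) mod 11; (6|11)=-1, (1|11)=+1; (−1)^{1·0·5}·(-1)^0·(+1)^1 = +1.
v=5: a=5^4·(≡4), b=5^2·(≡2) mod 5; (4|5)=+1, (2|5)=-1; (−1)^{4·2·2}·(+1)^2·(-1)^4 = +1.
v=2: v_2(a)=0, v_2(b)=0; units ≡ 5, 3 (mod 8); ε·ε+αω+βω = 0·1+0·1+0·1 ≡ 0  ⇒  (a,b)_2 = +1.
v=23: a=23^4·(≡8), b=23^1·(≡13) mod 23; (8|23)=+1, (13|23)=+1; (−1)^{4·1·11}·(+1)^1·(+1)^4 = +1.
v=3: a=3^4·(≡1), b=3^1·(≡2) mod 3; (1|3)=+1, (2|3)=-1; (−1)^{4·1·1}·(+1)^1·(-1)^4 = +1.
Ram(-11, -1173) = {17, ∞}; no ℚ_17-point on the conic.

[17, inf]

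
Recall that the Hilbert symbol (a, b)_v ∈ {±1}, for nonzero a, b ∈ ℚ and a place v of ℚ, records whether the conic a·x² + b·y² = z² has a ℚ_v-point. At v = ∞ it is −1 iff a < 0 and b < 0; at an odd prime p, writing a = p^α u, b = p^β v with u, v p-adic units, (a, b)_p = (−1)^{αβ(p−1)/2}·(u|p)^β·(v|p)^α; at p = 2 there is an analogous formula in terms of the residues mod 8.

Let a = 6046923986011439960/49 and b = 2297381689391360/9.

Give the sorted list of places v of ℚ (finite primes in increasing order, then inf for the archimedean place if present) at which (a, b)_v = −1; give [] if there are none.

[11, 23]

Mod squares: a ≡ 1761110, b ≡ 1265. Check v ∈ {∞, 2, 3, 5, 7, 11, 13, 19, 23, 31}.
v=13: a=13^3·(≡10), b=13^2·(≡9) mod 13; (10|13)=+1, (9|13)=+1; (−1)^{3·2·6}·(+1)^2·(+1)^3 = +1.
v=7: a=7^-2·(≡2), b=7^0·(≡6) mod 7; (2|7)=+1, (6|7)=-1; (−1)^{-2·0·3}·(+1)^0·(-1)^-2 = +1.
v=31: a=31^3·(≡5), b=31^2·(≡16) mod 31; (5|31)=+1, (16|31)=+1; (−1)^{3·2·15}·(+1)^2·(+1)^3 = +1.
v=23: a=23^1·(≡1), b=23^1·(≡3) mod 23; (1|23)=+1, (3|23)=+1; (−1)^{1·1·11}·(+1)^1·(+1)^1 = -1.
v=19: a=19^3·(≡18), b=19^2·(≡16) mod 19; (18|19)=-1, (16|19)=+1; (−1)^{3·2·9}·(-1)^2·(+1)^3 = +1.
v=5: a=5^1·(≡3), b=5^1·(≡3) mod 5; (3|5)=-1, (3|5)=-1; (−1)^{1·1·2}·(-1)^1·(-1)^1 = +1.
v=3: a=3^0·(≡2), b=3^-2·(≡2) mod 3; (2|3)=-1, (2|3)=-1; (−1)^{0·-2·1}·(-1)^-2·(-1)^0 = +1.
v=∞: 1761110 > 0 and 1265 > 0  ⇒  (a,b)_∞ = +1.
v=2: v_2(a)=3, v_2(b)=8; units ≡ 3, 1 (mod 8); ε·ε+αω+βω = 1·0+3·0+8·1 ≡ 0  ⇒  (a,b)_2 = +1.
v=11: a=11^4·(≡8), b=11^3·(≡9) mod 11; (8|11)=-1, (9|11)=+1; (−1)^{4·3·5}·(-1)^3·(+1)^4 = -1.
Ram(1761110, 1265) = {11, 23}; no ℚ_11-point on the conic.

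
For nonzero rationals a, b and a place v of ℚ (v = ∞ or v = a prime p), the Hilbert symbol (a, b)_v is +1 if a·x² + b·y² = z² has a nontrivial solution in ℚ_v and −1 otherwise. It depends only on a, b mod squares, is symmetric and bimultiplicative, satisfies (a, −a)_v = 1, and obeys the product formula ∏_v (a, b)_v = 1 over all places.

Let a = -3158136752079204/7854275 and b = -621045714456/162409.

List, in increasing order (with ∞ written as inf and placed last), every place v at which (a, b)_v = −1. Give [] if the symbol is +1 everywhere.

[2, inf]

(a, b) ≡ (-11, -6) mod (ℚ^×)²; places V = {2, 3, 5, 7, 11, 13, 29, 31, 37, 43, ∞}.
(a,b)_3: α=2, u≡1; β=3, v≡1 (mod 3); (1|3)=+1, (1|3)=+1; sign (−1)^0·+1^3·+1^2 = +1.
(a,b)_29: α=4, u≡11; β=2, v≡13 (mod 29); (11|29)=-1, (13|29)=+1; sign (−1)^0·-1^2·+1^4 = +1.
(a,b)_43: α=2, u≡39; β=4, v≡12 (mod 43); (39|43)=-1, (12|43)=-1; sign (−1)^0·-1^4·-1^2 = +1.
(a,b)_∞: sgn(-11)=−, sgn(-6)=−, so -1.
(a,b)_37: α=2, u≡25; β=0, v≡24 (mod 37); (25|37)=+1, (24|37)=-1; sign (−1)^0·+1^0·-1^2 = +1.
(a,b)_5: α=-2, u≡1; β=0, v≡1 (mod 5); (1|5)=+1, (1|5)=+1; sign (−1)^0·+1^0·+1^-2 = +1.
(a,b)_11: α=-1, u≡7; β=0, v≡4 (mod 11); (7|11)=-1, (4|11)=+1; sign (−1)^0·-1^0·+1^-1 = +1.
(a,b)_2: α=2, β=3; u≡5, v≡5 (mod 8); ε(u)ε(v)=0·0, αω(v)=2·1, βω(u)=3·1; sum ≡ 1  ⇒  -1.
(a,b)_31: α=0, u≡4; β=-2, v≡8 (mod 31); (4|31)=+1, (8|31)=+1; sign (−1)^0·+1^-2·+1^0 = +1.
(a,b)_13: α=-4, u≡7; β=-2, v≡11 (mod 13); (7|13)=-1, (11|13)=-1; sign (−1)^0·-1^-2·-1^-4 = +1.
(a,b)_7: α=2, u≡5; β=0, v≡4 (mod 7); (5|7)=-1, (4|7)=+1; sign (−1)^0·-1^0·+1^2 = +1.
Ram(-11, -6) = {2, ∞}; no ℚ_2-point on the conic.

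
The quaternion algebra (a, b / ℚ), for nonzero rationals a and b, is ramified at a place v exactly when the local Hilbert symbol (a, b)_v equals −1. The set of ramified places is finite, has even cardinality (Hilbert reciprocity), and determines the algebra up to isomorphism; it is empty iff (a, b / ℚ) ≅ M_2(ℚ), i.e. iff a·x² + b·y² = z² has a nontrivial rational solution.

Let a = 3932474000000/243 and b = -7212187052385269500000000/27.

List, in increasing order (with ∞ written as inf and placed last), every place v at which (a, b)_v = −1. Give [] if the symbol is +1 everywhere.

Mod squares: a ≡ 11797422, b ≡ -55965. Check v ∈ {∞, 2, 3, 5, 7, 13, 17, 31, 41}.
v=2: v_2(a)=7, v_2(b)=8; units ≡ 7, 3 (mod 8); ε·ε+αω+βω = 1·1+7·1+8·0 ≡ 0  ⇒  (a,b)_2 = +1.
v=3: a=3^-5·(≡2), b=3^-3·(≡2) mod 3; (2|3)=-1, (2|3)=-1; (−1)^{-5·-3·1}·(-1)^-3·(-1)^-5 = -1.
v=∞: 11797422 > 0 and -55965 < 0  ⇒  (a,b)_∞ = +1.
v=41: a=41^1·(≡32), b=41^3·(≡17) mod 41; (32|41)=+1, (17|41)=-1; (−1)^{1·3·20}·(+1)^3·(-1)^1 = -1.
v=5: a=5^6·(≡2), b=5^9·(≡3) mod 5; (2|5)=-1, (3|5)=-1; (−1)^{6·9·2}·(-1)^9·(-1)^6 = -1.
v=31: a=31^1·(≡24), b=31^2·(≡22) mod 31; (24|31)=-1, (22|31)=-1; (−1)^{1·2·15}·(-1)^2·(-1)^1 = -1.
v=7: a=7^1·(≡5), b=7^3·(≡5) mod 7; (5|7)=-1, (5|7)=-1; (−1)^{1·3·3}·(-1)^3·(-1)^1 = -1.
v=17: a=17^1·(≡2), b=17^2·(≡9) mod 17; (2|17)=+1, (9|17)=+1; (−1)^{1·2·8}·(+1)^2·(+1)^1 = +1.
v=13: a=13^1·(≡3), b=13^3·(≡5) mod 13; (3|13)=+1, (5|13)=-1; (−1)^{1·3·6}·(+1)^3·(-1)^1 = -1.
Ram(11797422, -55965) = {3, 5, 7, 13, 31, 41}; no ℚ_3-point on the conic.

[3, 5, 7, 13, 31, 41]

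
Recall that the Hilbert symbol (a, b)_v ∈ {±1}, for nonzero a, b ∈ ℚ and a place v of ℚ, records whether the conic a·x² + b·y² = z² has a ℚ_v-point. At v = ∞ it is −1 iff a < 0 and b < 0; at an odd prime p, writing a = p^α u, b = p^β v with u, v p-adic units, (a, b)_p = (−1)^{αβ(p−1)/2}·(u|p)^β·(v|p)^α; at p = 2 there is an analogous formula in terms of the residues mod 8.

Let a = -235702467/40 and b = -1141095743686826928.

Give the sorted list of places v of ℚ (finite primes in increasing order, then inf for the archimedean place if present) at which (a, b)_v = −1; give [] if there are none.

Mod squares: a ≡ -3233230, b ≡ -1547. Check v ∈ {∞, 2, 3, 5, 7, 11, 13, 17, 19}.
v=5: a=5^-1·(≡1), b=5^0·(≡2) mod 5; (1|5)=+1, (2|5)=-1; (−1)^{-1·0·2}·(+1)^0·(-1)^-1 = -1.
v=11: a=11^1·(≡9), b=11^2·(≡9) mod 11; (9|11)=+1, (9|11)=+1; (−1)^{1·2·5}·(+1)^2·(+1)^1 = +1.
v=7: a=7^1·(≡5), b=7^5·(≡3) mod 7; (5|7)=-1, (3|7)=-1; (−1)^{1·5·3}·(-1)^5·(-1)^1 = -1.
v=13: a=13^1·(≡11), b=13^3·(≡11) mod 13; (11|13)=-1, (11|13)=-1; (−1)^{1·3·6}·(-1)^3·(-1)^1 = +1.
v=19: a=19^1·(≡15), b=19^2·(≡11) mod 19; (15|19)=-1, (11|19)=+1; (−1)^{1·2·9}·(-1)^2·(+1)^1 = +1.
v=17: a=17^1·(≡10), b=17^3·(≡6) mod 17; (10|17)=-1, (6|17)=-1; (−1)^{1·3·8}·(-1)^3·(-1)^1 = +1.
v=3: a=3^6·(≡2), b=3^2·(≡1) mod 3; (2|3)=-1, (1|3)=+1; (−1)^{6·2·1}·(-1)^2·(+1)^6 = +1.
v=2: v_2(a)=-3, v_2(b)=4; units ≡ 1, 5 (mod 8); ε·ε+αω+βω = 0·0+-3·1+4·0 ≡ 1  ⇒  (a,b)_2 = -1.
v=∞: -3233230 < 0 and -1547 < 0  ⇒  (a,b)_∞ = -1.
|Ram(-3233230, -1547)| = 4, even; anisotropic at {2, 5, 7, ∞}.

[2, 5, 7, inf]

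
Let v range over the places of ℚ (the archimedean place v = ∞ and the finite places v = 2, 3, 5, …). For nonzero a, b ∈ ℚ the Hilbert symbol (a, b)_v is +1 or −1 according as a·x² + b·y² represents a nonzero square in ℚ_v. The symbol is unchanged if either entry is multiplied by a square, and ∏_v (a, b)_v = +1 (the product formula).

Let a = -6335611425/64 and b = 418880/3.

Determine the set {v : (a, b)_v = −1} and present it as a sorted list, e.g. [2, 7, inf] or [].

[2, 5]

(a, b) ≡ (-17, 19635) mod (ℚ^×)²; places V = {2, 3, 5, 7, 11, 13, 17, ∞}.
(a,b)_11: α=2, u≡9; β=1, v≡3 (mod 11); (9|11)=+1, (3|11)=+1; sign (−1)^0·+1^1·+1^2 = +1.
(a,b)_7: α=0, u≡4; β=1, v≡6 (mod 7); (4|7)=+1, (6|7)=-1; sign (−1)^0·+1^1·-1^0 = +1.
(a,b)_13: α=2, u≡10; β=0, v≡11 (mod 13); (10|13)=+1, (11|13)=-1; sign (−1)^0·+1^0·-1^2 = +1.
(a,b)_∞: sgn(-17)=−, sgn(19635)=+, so +1.
(a,b)_3: α=6, u≡1; β=-1, v≡2 (mod 3); (1|3)=+1, (2|3)=-1; sign (−1)^0·+1^-1·-1^6 = +1.
(a,b)_5: α=2, u≡2; β=1, v≡2 (mod 5); (2|5)=-1, (2|5)=-1; sign (−1)^0·-1^1·-1^2 = -1.
(a,b)_17: α=1, u≡8; β=1, v≡8 (mod 17); (8|17)=+1, (8|17)=+1; sign (−1)^0·+1^1·+1^1 = +1.
(a,b)_2: α=-6, β=6; u≡7, v≡3 (mod 8); ε(u)ε(v)=1·1, αω(v)=-6·1, βω(u)=6·0; sum ≡ 1  ⇒  -1.
Ram(-17, 19635) = {2, 5}; no ℚ_2-point on the conic.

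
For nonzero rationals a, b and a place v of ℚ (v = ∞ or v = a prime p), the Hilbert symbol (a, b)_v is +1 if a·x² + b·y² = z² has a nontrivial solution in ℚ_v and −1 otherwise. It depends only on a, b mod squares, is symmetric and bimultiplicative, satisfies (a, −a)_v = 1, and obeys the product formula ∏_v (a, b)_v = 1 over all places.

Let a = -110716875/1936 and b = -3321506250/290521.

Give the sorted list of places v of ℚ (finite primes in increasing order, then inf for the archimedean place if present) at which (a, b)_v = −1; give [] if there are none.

[2, 3, 5, inf]

Mod squares: a ≡ -3, b ≡ -10. Check v ∈ {∞, 2, 3, 5, 7, 11}.
v=3: a=3^11·(≡2), b=3^12·(≡2) mod 3; (2|3)=-1, (2|3)=-1; (−1)^{11·12·1}·(-1)^12·(-1)^11 = -1.
v=2: v_2(a)=-4, v_2(b)=1; units ≡ 5, 3 (mod 8); ε·ε+αω+βω = 0·1+-4·1+1·1 ≡ 1  ⇒  (a,b)_2 = -1.
v=11: a=11^-2·(≡10), b=11^-2·(≡5) mod 11; (10|11)=-1, (5|11)=+1; (−1)^{-2·-2·5}·(-1)^-2·(+1)^-2 = +1.
v=5: a=5^4·(≡3), b=5^5·(≡3) mod 5; (3|5)=-1, (3|5)=-1; (−1)^{4·5·2}·(-1)^5·(-1)^4 = -1.
v=∞: -3 < 0 and -10 < 0  ⇒  (a,b)_∞ = -1.
v=7: a=7^0·(≡1), b=7^-4·(≡4) mod 7; (1|7)=+1, (4|7)=+1; (−1)^{0·-4·3}·(+1)^-4·(+1)^0 = +1.
|Ram(-3, -10)| = 4, even; anisotropic at {2, 3, 5, ∞}.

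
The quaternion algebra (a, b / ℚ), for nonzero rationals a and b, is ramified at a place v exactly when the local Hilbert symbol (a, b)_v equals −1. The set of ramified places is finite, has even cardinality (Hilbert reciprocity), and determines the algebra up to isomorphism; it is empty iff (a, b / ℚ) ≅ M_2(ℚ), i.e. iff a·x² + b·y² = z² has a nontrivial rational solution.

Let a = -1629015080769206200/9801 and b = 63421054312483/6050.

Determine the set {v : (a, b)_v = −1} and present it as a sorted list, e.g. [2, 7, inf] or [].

Mod squares: a ≡ -9982, b ≡ 1334. Check v ∈ {∞, 2, 3, 5, 7, 11, 23, 29, 31}.
v=11: a=11^-2·(≡10), b=11^-2·(≡9) mod 11; (10|11)=-1, (9|11)=+1; (−1)^{-2·-2·5}·(-1)^-2·(+1)^-2 = +1.
v=7: a=7^5·(≡1), b=7^6·(≡2) mod 7; (1|7)=+1, (2|7)=+1; (−1)^{5·6·3}·(+1)^6·(+1)^5 = +1.
v=29: a=29^4·(≡13), b=29^3·(≡15) mod 29; (13|29)=+1, (15|29)=-1; (−1)^{4·3·14}·(+1)^3·(-1)^4 = +1.
v=5: a=5^2·(≡2), b=5^-2·(≡4) mod 5; (2|5)=-1, (4|5)=+1; (−1)^{2·-2·2}·(-1)^-2·(+1)^2 = +1.
v=2: v_2(a)=3, v_2(b)=-1; units ≡ 1, 3 (mod 8); ε·ε+αω+βω = 0·1+3·1+-1·0 ≡ 1  ⇒  (a,b)_2 = -1.
v=23: a=23^1·(≡18), b=23^1·(≡4) mod 23; (18|23)=+1, (4|23)=+1; (−1)^{1·1·11}·(+1)^1·(+1)^1 = -1.
v=∞: -9982 < 0 and 1334 > 0  ⇒  (a,b)_∞ = +1.
v=31: a=31^3·(≡25), b=31^2·(≡14) mod 31; (25|31)=+1, (14|31)=+1; (−1)^{3·2·15}·(+1)^2·(+1)^3 = +1.
v=3: a=3^-4·(≡2), b=3^0·(≡2) mod 3; (2|3)=-1, (2|3)=-1; (−1)^{-4·0·1}·(-1)^0·(-1)^-4 = +1.
|Ram(-9982, 1334)| = 2, even; anisotropic at {2, 23}.

[2, 23]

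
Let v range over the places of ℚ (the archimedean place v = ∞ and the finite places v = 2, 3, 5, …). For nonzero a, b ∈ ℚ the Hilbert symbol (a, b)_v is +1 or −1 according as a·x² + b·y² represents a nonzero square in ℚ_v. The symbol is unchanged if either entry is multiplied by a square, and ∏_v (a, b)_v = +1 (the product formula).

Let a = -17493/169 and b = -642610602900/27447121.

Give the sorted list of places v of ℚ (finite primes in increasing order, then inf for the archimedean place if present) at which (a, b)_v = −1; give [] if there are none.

[2, inf]

(a, b) ≡ (-357, -21) mod (ℚ^×)²; places V = {2, 3, 5, 7, 13, 17, 31, ∞}.
(a,b)_31: α=0, u≡6; β=-2, v≡9 (mod 31); (6|31)=-1, (9|31)=+1; sign (−1)^0·-1^-2·+1^0 = +1.
(a,b)_3: α=1, u≡1; β=3, v≡2 (mod 3); (1|3)=+1, (2|3)=-1; sign (−1)^1·+1^3·-1^1 = +1.
(a,b)_13: α=-2, u≡5; β=-4, v≡6 (mod 13); (5|13)=-1, (6|13)=-1; sign (−1)^0·-1^-4·-1^-2 = +1.
(a,b)_2: α=0, β=2; u≡3, v≡3 (mod 8); ε(u)ε(v)=1·1, αω(v)=0·1, βω(u)=2·1; sum ≡ 1  ⇒  -1.
(a,b)_∞: sgn(-357)=−, sgn(-21)=−, so -1.
(a,b)_17: α=1, u≡9; β=2, v≡4 (mod 17); (9|17)=+1, (4|17)=+1; sign (−1)^0·+1^2·+1^1 = +1.
(a,b)_7: α=3, u≡5; β=7, v≡2 (mod 7); (5|7)=-1, (2|7)=+1; sign (−1)^1·-1^7·+1^3 = +1.
(a,b)_5: α=0, u≡3; β=2, v≡4 (mod 5); (3|5)=-1, (4|5)=+1; sign (−1)^0·-1^2·+1^0 = +1.
(-357, -21 / ℚ) ramifies at {2, ∞}: a division algebra.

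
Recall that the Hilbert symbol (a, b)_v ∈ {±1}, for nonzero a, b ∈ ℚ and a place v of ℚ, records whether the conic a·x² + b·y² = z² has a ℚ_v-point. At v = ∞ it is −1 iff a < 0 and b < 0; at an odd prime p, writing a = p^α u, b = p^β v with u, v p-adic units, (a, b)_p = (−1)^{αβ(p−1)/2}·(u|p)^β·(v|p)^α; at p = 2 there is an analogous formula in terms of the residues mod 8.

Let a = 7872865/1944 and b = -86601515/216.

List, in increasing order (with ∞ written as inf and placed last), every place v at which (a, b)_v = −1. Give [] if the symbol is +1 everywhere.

(a, b) ≡ (2310, -210) mod (ℚ^×)²; places V = {2, 3, 5, 7, 11, 13, ∞}.
(a,b)_3: α=-5, u≡2; β=-3, v≡2 (mod 3); (2|3)=-1, (2|3)=-1; sign (−1)^1·-1^-3·-1^-5 = -1.
(a,b)_11: α=3, u≡1; β=4, v≡2 (mod 11); (1|11)=+1, (2|11)=-1; sign (−1)^0·+1^4·-1^3 = -1.
(a,b)_7: α=1, u≡1; β=1, v≡6 (mod 7); (1|7)=+1, (6|7)=-1; sign (−1)^1·+1^1·-1^1 = +1.
(a,b)_∞: sgn(2310)=+, sgn(-210)=−, so +1.
(a,b)_13: α=2, u≡12; β=2, v≡8 (mod 13); (12|13)=+1, (8|13)=-1; sign (−1)^0·+1^2·-1^2 = +1.
(a,b)_5: α=1, u≡2; β=1, v≡2 (mod 5); (2|5)=-1, (2|5)=-1; sign (−1)^0·-1^1·-1^1 = +1.
(a,b)_2: α=-3, β=-3; u≡3, v≡7 (mod 8); ε(u)ε(v)=1·1, αω(v)=-3·0, βω(u)=-3·1; sum ≡ 0  ⇒  +1.
(2310, -210 / ℚ) ramifies at {3, 11}: a division algebra.

[3, 11]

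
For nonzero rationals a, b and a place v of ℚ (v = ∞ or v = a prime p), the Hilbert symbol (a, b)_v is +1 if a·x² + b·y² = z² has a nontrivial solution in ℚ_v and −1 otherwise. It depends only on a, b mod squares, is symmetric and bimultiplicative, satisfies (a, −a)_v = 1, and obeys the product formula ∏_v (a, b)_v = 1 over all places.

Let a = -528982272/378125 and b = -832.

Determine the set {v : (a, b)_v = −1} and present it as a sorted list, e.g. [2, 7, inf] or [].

(a, b) ≡ (-1365, -13) mod (ℚ^×)²; places V = {2, 3, 5, 7, 11, 13, 29, ∞}.
(a,b)_29: α=2, u≡26; β=0, v≡9 (mod 29); (26|29)=-1, (9|29)=+1; sign (−1)^0·-1^0·+1^2 = +1.
(a,b)_11: α=-2, u≡6; β=0, v≡4 (mod 11); (6|11)=-1, (4|11)=+1; sign (−1)^0·-1^0·+1^-2 = +1.
(a,b)_5: α=-5, u≡3; β=0, v≡3 (mod 5); (3|5)=-1, (3|5)=-1; sign (−1)^0·-1^0·-1^-5 = -1.
(a,b)_7: α=1, u≡4; β=0, v≡1 (mod 7); (4|7)=+1, (1|7)=+1; sign (−1)^0·+1^0·+1^1 = +1.
(a,b)_13: α=1, u≡10; β=1, v≡1 (mod 13); (10|13)=+1, (1|13)=+1; sign (−1)^0·+1^1·+1^1 = +1.
(a,b)_3: α=3, u≡1; β=0, v≡2 (mod 3); (1|3)=+1, (2|3)=-1; sign (−1)^0·+1^0·-1^3 = -1.
(a,b)_∞: sgn(-1365)=−, sgn(-13)=−, so -1.
(a,b)_2: α=8, β=6; u≡3, v≡3 (mod 8); ε(u)ε(v)=1·1, αω(v)=8·1, βω(u)=6·1; sum ≡ 1  ⇒  -1.
Ram(-1365, -13) = {2, 3, 5, ∞}; no ℚ_2-point on the conic.

[2, 3, 5, inf]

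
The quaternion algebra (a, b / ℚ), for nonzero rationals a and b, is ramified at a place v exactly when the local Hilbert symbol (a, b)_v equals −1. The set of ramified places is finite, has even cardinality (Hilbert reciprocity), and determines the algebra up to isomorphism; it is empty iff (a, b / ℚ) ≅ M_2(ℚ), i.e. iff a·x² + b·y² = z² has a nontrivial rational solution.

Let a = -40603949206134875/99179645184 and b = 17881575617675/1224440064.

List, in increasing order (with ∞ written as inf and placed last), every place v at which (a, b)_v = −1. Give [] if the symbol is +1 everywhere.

Mod squares: a ≡ -1328195, b ≡ 169043. Check v ∈ {∞, 2, 3, 5, 7, 11, 17, 19, 31, 41}.
v=11: a=11^5·(≡8), b=11^4·(≡10) mod 11; (8|11)=-1, (10|11)=-1; (−1)^{5·4·5}·(-1)^4·(-1)^5 = -1.
v=31: a=31^1·(≡18), b=31^1·(≡28) mod 31; (18|31)=+1, (28|31)=+1; (−1)^{1·1·15}·(+1)^1·(+1)^1 = -1.
v=3: a=3^-18·(≡1), b=3^-14·(≡2) mod 3; (1|3)=+1, (2|3)=-1; (−1)^{-18·-14·1}·(+1)^-14·(-1)^-18 = +1.
v=7: a=7^0·(≡5), b=7^1·(≡3) mod 7; (5|7)=-1, (3|7)=-1; (−1)^{0·1·3}·(-1)^1·(-1)^0 = -1.
v=2: v_2(a)=-8, v_2(b)=-8; units ≡ 5, 3 (mod 8); ε·ε+αω+βω = 0·1+-8·1+-8·1 ≡ 0  ⇒  (a,b)_2 = +1.
v=41: a=41^1·(≡37), b=41^1·(≡40) mod 41; (37|41)=+1, (40|41)=+1; (−1)^{1·1·20}·(+1)^1·(+1)^1 = +1.
v=19: a=19^1·(≡12), b=19^1·(≡5) mod 19; (12|19)=-1, (5|19)=+1; (−1)^{1·1·9}·(-1)^1·(+1)^1 = +1.
v=∞: -1328195 < 0 and 169043 > 0  ⇒  (a,b)_∞ = +1.
v=17: a=17^4·(≡8), b=17^2·(≡5) mod 17; (8|17)=+1, (5|17)=-1; (−1)^{4·2·8}·(+1)^2·(-1)^4 = +1.
v=5: a=5^3·(≡4), b=5^2·(≡3) mod 5; (4|5)=+1, (3|5)=-1; (−1)^{3·2·2}·(+1)^2·(-1)^3 = -1.
(-1328195, 169043 / ℚ) ramifies at {5, 7, 11, 31}: a division algebra.

[5, 7, 11, 31]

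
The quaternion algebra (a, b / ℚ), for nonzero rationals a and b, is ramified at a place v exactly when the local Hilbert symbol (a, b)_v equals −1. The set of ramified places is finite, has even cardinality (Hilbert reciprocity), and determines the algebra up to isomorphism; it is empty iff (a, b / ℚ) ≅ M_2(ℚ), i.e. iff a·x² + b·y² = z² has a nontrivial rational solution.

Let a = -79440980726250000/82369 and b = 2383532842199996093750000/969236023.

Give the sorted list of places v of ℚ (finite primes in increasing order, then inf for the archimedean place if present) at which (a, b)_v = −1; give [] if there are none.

[5, 7, 13, 17, 19, 23]

(a, b) ≡ (-230945, 572033) mod (ℚ^×)²; places V = {2, 3, 5, 7, 11, 13, 17, 19, 23, 41, ∞}.
(a,b)_41: α=-2, u≡25; β=-4, v≡8 (mod 41); (25|41)=+1, (8|41)=+1; sign (−1)^0·+1^-4·+1^-2 = +1.
(a,b)_3: α=2, u≡1; β=0, v≡2 (mod 3); (1|3)=+1, (2|3)=-1; sign (−1)^0·+1^0·-1^2 = +1.
(a,b)_5: α=7, u≡1; β=12, v≡3 (mod 5); (1|5)=+1, (3|5)=-1; sign (−1)^0·+1^12·-1^7 = -1.
(a,b)_17: α=3, u≡1; β=5, v≡3 (mod 17); (1|17)=+1, (3|17)=-1; sign (−1)^0·+1^5·-1^3 = -1.
(a,b)_7: α=-2, u≡3; β=-3, v≡4 (mod 7); (3|7)=-1, (4|7)=+1; sign (−1)^0·-1^-3·+1^-2 = -1.
(a,b)_∞: sgn(-230945)=−, sgn(572033)=+, so +1.
(a,b)_13: α=1, u≡7; β=2, v≡11 (mod 13); (7|13)=-1, (11|13)=-1; sign (−1)^0·-1^2·-1^1 = -1.
(a,b)_23: α=2, u≡22; β=3, v≡2 (mod 23); (22|23)=-1, (2|23)=+1; sign (−1)^0·-1^3·+1^2 = -1.
(a,b)_19: α=1, u≡4; β=1, v≡7 (mod 19); (4|19)=+1, (7|19)=+1; sign (−1)^1·+1^1·+1^1 = -1.
(a,b)_2: α=4, β=4; u≡7, v≡1 (mod 8); ε(u)ε(v)=1·0, αω(v)=4·0, βω(u)=4·0; sum ≡ 0  ⇒  +1.
(a,b)_11: α=1, u≡5; β=1, v≡6 (mod 11); (5|11)=+1, (6|11)=-1; sign (−1)^1·+1^1·-1^1 = +1.
(-230945, 572033 / ℚ) ramifies at {5, 7, 13, 17, 19, 23}: a division algebra.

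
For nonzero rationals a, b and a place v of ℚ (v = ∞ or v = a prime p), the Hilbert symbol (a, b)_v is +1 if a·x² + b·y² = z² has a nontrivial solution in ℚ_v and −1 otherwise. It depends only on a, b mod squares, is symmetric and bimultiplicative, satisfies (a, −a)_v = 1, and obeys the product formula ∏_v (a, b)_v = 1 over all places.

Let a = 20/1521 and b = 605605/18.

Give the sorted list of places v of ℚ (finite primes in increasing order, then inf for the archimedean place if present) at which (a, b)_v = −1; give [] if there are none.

[2, 5, 7, 13]

Mod squares: a ≡ 5, b ≡ 10010. Check v ∈ {∞, 2, 3, 5, 7, 11, 13}.
v=∞: 5 > 0 and 10010 > 0  ⇒  (a,b)_∞ = +1.
v=7: a=7^0·(≡3), b=7^1·(≡4) mod 7; (3|7)=-1, (4|7)=+1; (−1)^{0·1·3}·(-1)^1·(+1)^0 = -1.
v=3: a=3^-2·(≡2), b=3^-2·(≡2) mod 3; (2|3)=-1, (2|3)=-1; (−1)^{-2·-2·1}·(-1)^-2·(-1)^-2 = +1.
v=11: a=11^0·(≡3), b=11^3·(≡10) mod 11; (3|11)=+1, (10|11)=-1; (−1)^{0·3·5}·(+1)^3·(-1)^0 = +1.
v=5: a=5^1·(≡4), b=5^1·(≡2) mod 5; (4|5)=+1, (2|5)=-1; (−1)^{1·1·2}·(+1)^1·(-1)^1 = -1.
v=2: v_2(a)=2, v_2(b)=-1; units ≡ 5, 5 (mod 8); ε·ε+αω+βω = 0·0+2·1+-1·1 ≡ 1  ⇒  (a,b)_2 = -1.
v=13: a=13^-2·(≡8), b=13^1·(≡9) mod 13; (8|13)=-1, (9|13)=+1; (−1)^{-2·1·6}·(-1)^1·(+1)^-2 = -1.
Ram(5, 10010) = {2, 5, 7, 13}; no ℚ_2-point on the conic.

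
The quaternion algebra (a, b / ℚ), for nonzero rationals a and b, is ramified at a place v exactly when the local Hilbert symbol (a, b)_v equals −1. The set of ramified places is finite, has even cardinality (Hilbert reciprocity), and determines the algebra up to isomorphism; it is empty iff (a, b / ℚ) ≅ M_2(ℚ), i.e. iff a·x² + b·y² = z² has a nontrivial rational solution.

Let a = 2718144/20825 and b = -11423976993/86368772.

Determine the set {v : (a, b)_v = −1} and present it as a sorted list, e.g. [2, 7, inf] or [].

[2, 13]

Mod squares: a ≡ 663, b ≡ -969. Check v ∈ {∞, 2, 3, 5, 7, 11, 13, 17, 19, 23}.
v=2: v_2(a)=6, v_2(b)=-2; units ≡ 7, 7 (mod 8); ε·ε+αω+βω = 1·1+6·0+-2·0 ≡ 1  ⇒  (a,b)_2 = -1.
v=11: a=11^2·(≡1), b=11^4·(≡2) mod 11; (1|11)=+1, (2|11)=-1; (−1)^{2·4·5}·(+1)^4·(-1)^2 = +1.
v=5: a=5^-2·(≡3), b=5^0·(≡1) mod 5; (3|5)=-1, (1|5)=+1; (−1)^{-2·0·2}·(-1)^0·(+1)^-2 = +1.
v=23: a=23^0·(≡5), b=23^-2·(≡15) mod 23; (5|23)=-1, (15|23)=-1; (−1)^{0·-2·11}·(-1)^-2·(-1)^0 = +1.
v=19: a=19^0·(≡4), b=19^1·(≡4) mod 19; (4|19)=+1, (4|19)=+1; (−1)^{0·1·9}·(+1)^1·(+1)^0 = +1.
v=∞: 663 > 0 and -969 < 0  ⇒  (a,b)_∞ = +1.
v=3: a=3^3·(≡2), b=3^5·(≡1) mod 3; (2|3)=-1, (1|3)=+1; (−1)^{3·5·1}·(-1)^5·(+1)^3 = +1.
v=13: a=13^1·(≡4), b=13^2·(≡8) mod 13; (4|13)=+1, (8|13)=-1; (−1)^{1·2·6}·(+1)^2·(-1)^1 = -1.
v=7: a=7^-2·(≡6), b=7^-4·(≡2) mod 7; (6|7)=-1, (2|7)=+1; (−1)^{-2·-4·3}·(-1)^-4·(+1)^-2 = +1.
v=17: a=17^-1·(≡14), b=17^-1·(≡14) mod 17; (14|17)=-1, (14|17)=-1; (−1)^{-1·-1·8}·(-1)^-1·(-1)^-1 = +1.
|Ram(663, -969)| = 2, even; anisotropic at {2, 13}.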